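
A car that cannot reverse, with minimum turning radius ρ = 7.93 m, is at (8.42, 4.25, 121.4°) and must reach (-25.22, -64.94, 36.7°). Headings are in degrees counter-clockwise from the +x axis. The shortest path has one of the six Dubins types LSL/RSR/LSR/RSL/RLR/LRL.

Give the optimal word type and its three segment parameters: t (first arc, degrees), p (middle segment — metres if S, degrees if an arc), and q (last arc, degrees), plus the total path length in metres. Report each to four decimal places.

LSL: t = 120.2972°, p = 66.6705 m, q = 155.0028°, L = 104.7733 m

Let ψ = atan2(Δy, Δx) = atan2(-69.19, -33.64) = -115.9289° be the start→goal bearing.
Normalize: d = |goal − start| / ρ = 76.934425/7.93 = 9.701693, α = (θ_start − ψ) mod 360° = 237.3289° = 4.142171 rad, β = (θ_goal − ψ) mod 360° = 152.6289° = 2.663877 rad.
Common terms: sin α = -0.841783, cos α = -0.539816, sin β = 0.459752, cos β = -0.888047, cos(α−β) = 0.092371, d² = 94.122845. Work in radians in the unit-radius frame; every candidate has L = ρ·(t + p + q).
LSL: p² = 2 + d² − 2cos(α−β) + 2d(sin α − sin β) = 70.683917; p = √p² = 8.407373; φ = atan2(cos β − cos α, d + sin α − sin β) = -0.041432 rad; t = (φ − α) mod 2π = 2.099583 rad, q = (β − φ) mod 2π = 2.705309 rad → L = 7.93·(2.099583 + 8.407373 + 2.705309) = 7.93·13.212264 = 104.773255 m
RSR: p² = 2 + d² − 2cos(α−β) + 2d(sin β − sin α) = 121.192291; p = √p² = 11.008737; φ = atan2(cos α − cos β, d − sin α + sin β) = 0.031638 rad; t = (α − φ) mod 2π = 4.110533 rad, q = (φ − β) mod 2π = 3.650946 rad → L = 7.93·(4.110533 + 11.008737 + 3.650946) = 7.93·18.770216 = 148.847815 m
LSR: p² = d² − 2 + 2cos(α−β) + 2d(sin α + sin β) = 84.894886; p = √p² = 9.213842; φ = atan2(−cos α − cos β, d + sin α + sin β) − atan2(−2, p) = 0.365776 rad; t = (φ − α) mod 2π = 2.506791 rad, q = (φ − β) mod 2π = 3.985085 rad → L = 7.93·(2.506791 + 9.213842 + 3.985085) = 7.93·15.705718 = 124.546343 m
RSL: p² = d² − 2 + 2cos(α−β) − 2d(sin α + sin β) = 99.720287; p = √p² = 9.986005; φ = atan2(cos α + cos β, d − sin α − sin β) − atan2(2, p) = -0.338331 rad; t = (α − φ) mod 2π = 4.480501 rad, q = (β − φ) mod 2π = 3.002208 rad → L = 7.93·(4.480501 + 9.986005 + 3.002208) = 7.93·17.468713 = 138.526898 m
RLR: c = (6 − d² + 2cos(α−β) + 2d(sin α − sin β))/8 = -14.149036, |c| > 1 → infeasible
LRL: c = (6 − d² + 2cos(α−β) − 2d(sin α − sin β))/8 = -7.835490, |c| > 1 → infeasible
Shortest: LSL with L = 104.773255 m ≈ 104.7733 m
Convert LSL to answer units (arcs ×180/π): t = 2.099583·180/π = 120.2972°, p = ρ·p = 7.93·8.407373 = 66.6705 m, q = 2.705309·180/π = 155.0028°, L = 104.7733 m.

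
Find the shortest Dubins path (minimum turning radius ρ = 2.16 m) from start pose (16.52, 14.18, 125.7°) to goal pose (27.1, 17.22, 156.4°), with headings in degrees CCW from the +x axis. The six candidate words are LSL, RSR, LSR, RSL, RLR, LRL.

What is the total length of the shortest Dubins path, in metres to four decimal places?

Let ψ = atan2(Δy, Δx) = atan2(3.04, 10.58) = 16.0312° be the start→goal bearing.
Normalize: d = |goal − start| / ρ = 11.008088/2.16 = 5.096337, α = (θ_start − ψ) mod 360° = 109.6688° = 1.914082 rad, β = (θ_goal − ψ) mod 360° = 140.3688° = 2.449898 rad.
Common terms: sin α = 0.941654, cos α = -0.336583, sin β = 0.637843, cos β = -0.770166, cos(α−β) = 0.859852, d² = 25.972651. Work in radians in the unit-radius frame; every candidate has L = ρ·(t + p + q).
LSL: p² = 2 + d² − 2cos(α−β) + 2d(sin α − sin β) = 29.349589; p = √p² = 5.417526; φ = atan2(cos β − cos α, d + sin α − sin β) = -0.080119 rad; t = (φ − α) mod 2π = 4.288984 rad, q = (β − φ) mod 2π = 2.530017 rad → L = 2.16·(4.288984 + 5.417526 + 2.530017) = 2.16·12.236527 = 26.430899 m
RSR: p² = 2 + d² − 2cos(α−β) + 2d(sin β − sin α) = 23.156304; p = √p² = 4.812100; φ = atan2(cos α − cos β, d − sin α + sin β) = 0.090225 rad; t = (α − φ) mod 2π = 1.823857 rad, q = (φ − β) mod 2π = 3.923513 rad → L = 2.16·(1.823857 + 4.812100 + 3.923513) = 2.16·10.559469 = 22.808453 m
LSR: p² = d² − 2 + 2cos(α−β) + 2d(sin α + sin β) = 41.791656; p = √p² = 6.464647; φ = atan2(−cos α − cos β, d + sin α + sin β) − atan2(−2, p) = 0.464325 rad; t = (φ − α) mod 2π = 4.833429 rad, q = (φ − β) mod 2π = 4.297613 rad → L = 2.16·(4.833429 + 6.464647 + 4.297613) = 2.16·15.595688 = 33.686687 m
RSL: p² = d² − 2 + 2cos(α−β) − 2d(sin α + sin β) = 9.593055; p = √p² = 3.097266; φ = atan2(cos α + cos β, d − sin α − sin β) − atan2(2, p) = -0.878256 rad; t = (α − φ) mod 2π = 2.792338 rad, q = (β − φ) mod 2π = 3.328154 rad → L = 2.16·(2.792338 + 3.097266 + 3.328154) = 2.16·9.217757 = 19.910356 m
RLR: c = (6 − d² + 2cos(α−β) + 2d(sin α − sin β))/8 = -1.894538, |c| > 1 → infeasible
LRL: c = (6 − d² + 2cos(α−β) − 2d(sin α − sin β))/8 = -2.668699, |c| > 1 → infeasible
Shortest: RSL with L = 19.910356 m ≈ 19.9104 m

19.9104 m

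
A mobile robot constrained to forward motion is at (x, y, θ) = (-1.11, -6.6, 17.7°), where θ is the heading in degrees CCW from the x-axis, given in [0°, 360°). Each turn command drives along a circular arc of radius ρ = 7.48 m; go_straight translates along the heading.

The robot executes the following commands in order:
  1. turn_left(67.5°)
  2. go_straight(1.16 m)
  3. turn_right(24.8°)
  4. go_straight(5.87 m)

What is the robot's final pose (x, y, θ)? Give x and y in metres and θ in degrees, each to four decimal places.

(8.0160, 9.2286, 60.4000°)

set_pose: (x, y, θ) = (-1.1100, -6.6000, 17.7000°), ρ = 7.48
turn_left(67.5°): centre at ρ to the left, rotate +67.5° → (4.0696, -0.1000, 85.2000°)
go_straight(1.16): x += 1.16·cos θ, y += 1.16·sin θ → (4.1667, 1.0559, 85.2000°)
turn_right(24.8°): centre at ρ to the right, rotate −24.8° → (5.1166, 4.1247, 60.4000°)
go_straight(5.87): x += 5.87·cos θ, y += 5.87·sin θ → (8.0160, 9.2286, 60.4000°)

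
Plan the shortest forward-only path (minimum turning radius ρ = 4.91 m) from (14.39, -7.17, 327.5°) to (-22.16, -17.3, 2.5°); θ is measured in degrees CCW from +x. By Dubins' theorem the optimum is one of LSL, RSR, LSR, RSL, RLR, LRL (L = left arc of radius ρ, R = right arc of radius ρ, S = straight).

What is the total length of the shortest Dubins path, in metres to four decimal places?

Let ψ = atan2(Δy, Δx) = atan2(-10.13, -36.55) = -164.5090° be the start→goal bearing.
Normalize: d = |goal − start| / ρ = 37.927818/4.91 = 7.724607, α = (θ_start − ψ) mod 360° = 132.0090° = 2.303992 rad, β = (θ_goal − ψ) mod 360° = 167.0090° = 2.914858 rad.
Common terms: sin α = 0.743039, cos α = -0.669248, sin β = 0.224797, cos β = -0.974406, cos(α−β) = 0.819152, d² = 59.669547. Work in radians in the unit-radius frame; every candidate has L = ρ·(t + p + q).
LSL: p² = 2 + d² − 2cos(α−β) + 2d(sin α − sin β) = 68.037673; p = √p² = 8.248495; φ = atan2(cos β − cos α, d + sin α − sin β) = -0.037004 rad; t = (φ − α) mod 2π = 3.942189 rad, q = (β − φ) mod 2π = 2.951862 rad → L = 4.91·(3.942189 + 8.248495 + 2.951862) = 4.91·15.142546 = 74.349900 m
RSR: p² = 2 + d² − 2cos(α−β) + 2d(sin β − sin α) = 52.024812; p = √p² = 7.212823; φ = atan2(cos α − cos β, d − sin α + sin β) = 0.042320 rad; t = (α − φ) mod 2π = 2.261672 rad, q = (φ − β) mod 2π = 3.410648 rad → L = 4.91·(2.261672 + 7.212823 + 3.410648) = 4.91·12.885143 = 63.266051 m
LSR: p² = d² − 2 + 2cos(α−β) + 2d(sin α + sin β) = 74.260163; p = √p² = 8.617434; φ = atan2(−cos α − cos β, d + sin α + sin β) − atan2(−2, p) = 0.414934 rad; t = (φ − α) mod 2π = 4.394127 rad, q = (φ − β) mod 2π = 3.783261 rad → L = 4.91·(4.394127 + 8.617434 + 3.783261) = 4.91·16.794822 = 82.462574 m
RSL: p² = d² − 2 + 2cos(α−β) − 2d(sin α + sin β) = 44.355539; p = √p² = 6.659995; φ = atan2(cos α + cos β, d − sin α − sin β) − atan2(2, p) = -0.530358 rad; t = (α − φ) mod 2π = 2.834350 rad, q = (β − φ) mod 2π = 3.445216 rad → L = 4.91·(2.834350 + 6.659995 + 3.445216) = 4.91·12.939561 = 63.533245 m
RLR: c = (6 − d² + 2cos(α−β) + 2d(sin α − sin β))/8 = -5.503102, |c| > 1 → infeasible
LRL: c = (6 − d² + 2cos(α−β) − 2d(sin α − sin β))/8 = -7.504709, |c| > 1 → infeasible
Shortest: RSR with L = 63.266051 m ≈ 63.2661 m

63.2661 m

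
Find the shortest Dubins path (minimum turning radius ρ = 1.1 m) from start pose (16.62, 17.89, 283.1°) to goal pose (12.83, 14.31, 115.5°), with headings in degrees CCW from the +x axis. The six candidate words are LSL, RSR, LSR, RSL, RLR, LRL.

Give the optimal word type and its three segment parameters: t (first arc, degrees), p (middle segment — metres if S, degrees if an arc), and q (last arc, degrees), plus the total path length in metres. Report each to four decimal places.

Let ψ = atan2(Δy, Δx) = atan2(-3.58, -3.79) = -136.6321° be the start→goal bearing.
Normalize: d = |goal − start| / ρ = 5.213492/1.1 = 4.739538, α = (θ_start − ψ) mod 360° = 59.7321° = 1.042522 rad, β = (θ_goal − ψ) mod 360° = 252.1321° = 4.400536 rad.
Common terms: sin α = 0.863678, cos α = 0.504043, sin β = -0.951767, cos β = -0.306823, cos(α−β) = -0.976672, d² = 22.463223. Work in radians in the unit-radius frame; every candidate has L = ρ·(t + p + q).
LSL: p² = 2 + d² − 2cos(α−β) + 2d(sin α − sin β) = 43.625311; p = √p² = 6.604946; φ = atan2(cos β − cos α, d + sin α − sin β) = -0.123077 rad; t = (φ − α) mod 2π = 5.117586 rad, q = (β − φ) mod 2π = 4.523613 rad → L = 1.1·(5.117586 + 6.604946 + 4.523613) = 1.1·16.246145 = 17.870759 m
RSR: p² = 2 + d² − 2cos(α−β) + 2d(sin β − sin α) = 9.207825; p = √p² = 3.034440; φ = atan2(cos α − cos β, d − sin α + sin β) = 0.270508 rad; t = (α − φ) mod 2π = 0.772014 rad, q = (φ − β) mod 2π = 2.153157 rad → L = 1.1·(0.772014 + 3.034440 + 2.153157) = 1.1·5.959612 = 6.555573 m
LSR: p² = d² − 2 + 2cos(α−β) + 2d(sin α + sin β) = 17.674883; p = √p² = 4.204151; φ = atan2(−cos α − cos β, d + sin α + sin β) − atan2(−2, p) = 0.401662 rad; t = (φ − α) mod 2π = 5.642324 rad, q = (φ − β) mod 2π = 2.284311 rad → L = 1.1·(5.642324 + 4.204151 + 2.284311) = 1.1·12.130786 = 13.343865 m
RSL: p² = d² − 2 + 2cos(α−β) − 2d(sin α + sin β) = 19.344874; p = √p² = 4.398281; φ = atan2(cos α + cos β, d − sin α − sin β) − atan2(2, p) = -0.385945 rad; t = (α − φ) mod 2π = 1.428467 rad, q = (β − φ) mod 2π = 4.786481 rad → L = 1.1·(1.428467 + 4.398281 + 4.786481) = 1.1·10.613229 = 11.674552 m
RLR: c = (6 − d² + 2cos(α−β) + 2d(sin α − sin β))/8 = -0.150978; p = 2π − arccos c = 4.560831 rad; φ = atan2(cos α − cos β, d − sin α + sin β) = 0.270508 rad; t = (α − φ + p/2) mod 2π = 3.052430 rad, q = (α − β − t + p) mod 2π = 4.433573 rad → L = 1.1·(3.052430 + 4.560831 + 4.433573) = 1.1·12.046834 = 13.251518 m
LRL: c = (6 − d² + 2cos(α−β) − 2d(sin α − sin β))/8 = -4.453164, |c| > 1 → infeasible
Shortest: RSR with L = 6.555573 m ≈ 6.5556 m
Convert RSR to answer units (arcs ×180/π): t = 0.772014·180/π = 44.2332°, p = ρ·p = 1.1·3.034440 = 3.3379 m, q = 2.153157·180/π = 123.3668°, L = 6.5556 m.

RSR: t = 44.2332°, p = 3.3379 m, q = 123.3668°, L = 6.5556 m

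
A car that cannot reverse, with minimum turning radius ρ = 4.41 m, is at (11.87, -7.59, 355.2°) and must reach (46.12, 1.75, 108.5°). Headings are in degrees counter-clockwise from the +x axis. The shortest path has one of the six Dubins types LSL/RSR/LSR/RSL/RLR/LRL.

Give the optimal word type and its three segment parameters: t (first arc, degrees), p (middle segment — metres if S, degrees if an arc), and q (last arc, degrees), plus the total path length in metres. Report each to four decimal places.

LSL: t = 11.6091°, p = 29.9098 m, q = 101.6909°, L = 38.6304 m

Let ψ = atan2(Δy, Δx) = atan2(9.34, 34.25) = 15.2537° be the start→goal bearing.
Normalize: d = |goal − start| / ρ = 35.500677/4.41 = 8.050040, α = (θ_start − ψ) mod 360° = 339.9463° = 5.933182 rad, β = (θ_goal − ψ) mod 360° = 93.2463° = 1.627455 rad.
Common terms: sin α = -0.342901, cos α = 0.939372, sin β = 0.998395, cos β = -0.056628, cos(α−β) = -0.395546, d² = 64.803148. Work in radians in the unit-radius frame; every candidate has L = ρ·(t + p + q).
LSL: p² = 2 + d² − 2cos(α−β) + 2d(sin α − sin β) = 45.999264; p = √p² = 6.782276; φ = atan2(cos β − cos α, d + sin α − sin β) = -0.147386 rad; t = (φ − α) mod 2π = 0.202617 rad, q = (β − φ) mod 2π = 1.774841 rad → L = 4.41·(0.202617 + 6.782276 + 1.774841) = 4.41·8.759734 = 38.630426 m
RSR: p² = 2 + d² − 2cos(α−β) + 2d(sin β − sin α) = 89.189214; p = √p² = 9.444004; φ = atan2(cos α − cos β, d − sin α + sin β) = 0.105660 rad; t = (α − φ) mod 2π = 5.827522 rad, q = (φ − β) mod 2π = 4.761391 rad → L = 4.41·(5.827522 + 9.444004 + 4.761391) = 4.41·20.032917 = 88.345163 m
LSR: p² = d² − 2 + 2cos(α−β) + 2d(sin α + sin β) = 72.565572; p = √p² = 8.518543; φ = atan2(−cos α − cos β, d + sin α + sin β) − atan2(−2, p) = 0.129550 rad; t = (φ − α) mod 2π = 0.479554 rad, q = (φ − β) mod 2π = 4.785281 rad → L = 4.41·(0.479554 + 8.518543 + 4.785281) = 4.41·13.783377 = 60.784694 m
RSL: p² = d² − 2 + 2cos(α−β) − 2d(sin α + sin β) = 51.458542; p = √p² = 7.173461; φ = atan2(cos α + cos β, d − sin α − sin β) − atan2(2, p) = -0.153085 rad; t = (α − φ) mod 2π = 6.086267 rad, q = (β − φ) mod 2π = 1.780540 rad → L = 4.41·(6.086267 + 7.173461 + 1.780540) = 4.41·15.040269 = 66.327584 m
RLR: c = (6 − d² + 2cos(α−β) + 2d(sin α − sin β))/8 = -10.148652, |c| > 1 → infeasible
LRL: c = (6 − d² + 2cos(α−β) − 2d(sin α − sin β))/8 = -4.749908, |c| > 1 → infeasible
Shortest: LSL with L = 38.630426 m ≈ 38.6304 m
Convert LSL to answer units (arcs ×180/π): t = 0.202617·180/π = 11.6091°, p = ρ·p = 4.41·6.782276 = 29.9098 m, q = 1.774841·180/π = 101.6909°, L = 38.6304 m.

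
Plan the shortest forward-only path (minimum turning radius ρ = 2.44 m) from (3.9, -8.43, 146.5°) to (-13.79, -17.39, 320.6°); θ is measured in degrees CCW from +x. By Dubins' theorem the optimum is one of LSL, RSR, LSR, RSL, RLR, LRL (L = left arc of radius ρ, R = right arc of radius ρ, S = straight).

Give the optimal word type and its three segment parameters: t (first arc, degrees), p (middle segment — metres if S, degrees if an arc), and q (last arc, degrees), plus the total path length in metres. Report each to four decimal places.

Let ψ = atan2(Δy, Δx) = atan2(-8.96, -17.69) = -153.1377° be the start→goal bearing.
Normalize: d = |goal − start| / ρ = 19.829718/2.44 = 8.126933, α = (θ_start − ψ) mod 360° = 299.6377° = 5.229665 rad, β = (θ_goal − ψ) mod 360° = 113.7377° = 1.985098 rad.
Common terms: sin α = -0.869169, cos α = 0.494515, sin β = 0.915398, cos β = -0.402551, cos(α−β) = -0.994703, d² = 66.047047. Work in radians in the unit-radius frame; every candidate has L = ρ·(t + p + q).
LSL: p² = 2 + d² − 2cos(α−β) + 2d(sin α − sin β) = 41.030340; p = √p² = 6.405493; φ = atan2(cos β − cos α, d + sin α − sin β) = -0.140508 rad; t = (φ − α) mod 2π = 0.913012 rad, q = (β − φ) mod 2π = 2.125606 rad → L = 2.44·(0.913012 + 6.405493 + 2.125606) = 2.44·9.444111 = 23.043631 m
RSR: p² = 2 + d² − 2cos(α−β) + 2d(sin β − sin α) = 99.042566; p = √p² = 9.952013; φ = atan2(cos α − cos β, d − sin α + sin β) = 0.090262 rad; t = (α − φ) mod 2π = 5.139404 rad, q = (φ − β) mod 2π = 4.388349 rad → L = 2.44·(5.139404 + 9.952013 + 4.388349) = 2.44·19.479766 = 47.530628 m
LSR: p² = d² − 2 + 2cos(α−β) + 2d(sin α + sin β) = 62.809030; p = √p² = 7.925215; φ = atan2(−cos α − cos β, d + sin α + sin β) − atan2(−2, p) = 0.235946 rad; t = (φ − α) mod 2π = 1.289466 rad, q = (φ − β) mod 2π = 4.534033 rad → L = 2.44·(1.289466 + 7.925215 + 4.534033) = 2.44·13.748715 = 33.546864 m
RSL: p² = d² − 2 + 2cos(α−β) − 2d(sin α + sin β) = 61.306254; p = √p² = 7.829831; φ = atan2(cos α + cos β, d − sin α − sin β) − atan2(2, p) = -0.238706 rad; t = (α − φ) mod 2π = 5.468371 rad, q = (β − φ) mod 2π = 2.223804 rad → L = 2.44·(5.468371 + 7.829831 + 2.223804) = 2.44·15.522006 = 37.873694 m
RLR: c = (6 − d² + 2cos(α−β) + 2d(sin α − sin β))/8 = -11.380321, |c| > 1 → infeasible
LRL: c = (6 − d² + 2cos(α−β) − 2d(sin α − sin β))/8 = -4.128792, |c| > 1 → infeasible
Shortest: LSL with L = 23.043631 m ≈ 23.0436 m
Convert LSL to answer units (arcs ×180/π): t = 0.913012·180/π = 52.3117°, p = ρ·p = 2.44·6.405493 = 15.6294 m, q = 2.125606·180/π = 121.7883°, L = 23.0436 m.

LSL: t = 52.3117°, p = 15.6294 m, q = 121.7883°, L = 23.0436 m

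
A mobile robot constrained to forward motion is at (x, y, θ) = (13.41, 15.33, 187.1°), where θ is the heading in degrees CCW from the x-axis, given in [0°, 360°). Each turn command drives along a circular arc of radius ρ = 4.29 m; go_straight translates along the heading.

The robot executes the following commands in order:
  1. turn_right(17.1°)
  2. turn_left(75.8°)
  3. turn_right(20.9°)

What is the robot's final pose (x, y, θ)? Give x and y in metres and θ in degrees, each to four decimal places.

(6.5920, 11.6158, 224.9000°)

set_pose: (x, y, θ) = (13.4100, 15.3300, 187.1000°), ρ = 4.29
turn_right(17.1°): centre at ρ to the right, rotate −17.1° → (12.1348, 15.3623, 170.0000°)
turn_left(75.8°): centre at ρ to the left, rotate +75.8° → (7.4769, 12.8960, 245.8000°)
turn_right(20.9°): centre at ρ to the right, rotate −20.9° → (6.5920, 11.6158, 224.9000°)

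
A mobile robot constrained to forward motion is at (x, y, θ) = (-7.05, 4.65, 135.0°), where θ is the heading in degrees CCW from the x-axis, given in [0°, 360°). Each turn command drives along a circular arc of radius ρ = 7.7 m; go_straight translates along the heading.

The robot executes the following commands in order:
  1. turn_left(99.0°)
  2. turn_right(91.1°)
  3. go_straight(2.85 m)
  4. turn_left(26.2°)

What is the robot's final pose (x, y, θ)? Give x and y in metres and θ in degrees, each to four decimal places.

set_pose: (x, y, θ) = (-7.0500, 4.6500, 135.0000°), ρ = 7.7
turn_left(99.0°): centre at ρ to the left, rotate +99.0° → (-18.7242, 3.7312, 234.0000°)
turn_right(91.1°): centre at ρ to the right, rotate −91.1° → (-29.5983, 2.1158, 142.9000°)
go_straight(2.85): x += 2.85·cos θ, y += 2.85·sin θ → (-31.8714, 3.8349, 142.9000°)
turn_left(26.2°): centre at ρ to the left, rotate +26.2° → (-35.0601, 5.2546, 169.1000°)

(-35.0601, 5.2546, 169.1000°)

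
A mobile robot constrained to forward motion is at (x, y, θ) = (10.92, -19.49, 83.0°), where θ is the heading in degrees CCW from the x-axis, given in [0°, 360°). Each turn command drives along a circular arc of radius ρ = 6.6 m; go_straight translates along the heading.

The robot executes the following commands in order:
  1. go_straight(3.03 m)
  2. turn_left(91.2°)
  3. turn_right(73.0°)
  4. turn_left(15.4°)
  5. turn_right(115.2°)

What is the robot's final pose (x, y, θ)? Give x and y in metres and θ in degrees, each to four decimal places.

(4.7654, 7.3987, 1.4000°)

set_pose: (x, y, θ) = (10.9200, -19.4900, 83.0000°), ρ = 6.6
go_straight(3.03): x += 3.03·cos θ, y += 3.03·sin θ → (11.2893, -16.4826, 83.0000°)
turn_left(91.2°): centre at ρ to the left, rotate +91.2° → (5.4054, -9.1120, 174.2000°)
turn_right(73.0°): centre at ρ to the right, rotate −73.0° → (-0.4019, -3.8278, 101.2000°)
turn_left(15.4°): centre at ρ to the left, rotate +15.4° → (-0.9748, -2.1545, 116.6000°)
turn_right(115.2°): centre at ρ to the right, rotate −115.2° → (4.7654, 7.3987, 1.4000°)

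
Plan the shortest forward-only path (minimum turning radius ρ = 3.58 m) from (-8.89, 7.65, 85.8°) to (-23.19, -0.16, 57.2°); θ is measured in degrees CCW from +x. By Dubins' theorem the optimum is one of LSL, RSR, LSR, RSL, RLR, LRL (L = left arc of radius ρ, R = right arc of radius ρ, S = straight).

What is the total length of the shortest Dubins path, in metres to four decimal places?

Let ψ = atan2(Δy, Δx) = atan2(-7.81, -14.30) = -151.3587° be the start→goal bearing.
Normalize: d = |goal − start| / ρ = 16.293744/3.58 = 4.551325, α = (θ_start − ψ) mod 360° = 237.1587° = 4.139200 rad, β = (θ_goal − ψ) mod 360° = 208.5587° = 3.640035 rad.
Common terms: sin α = -0.840176, cos α = -0.542314, sin β = -0.478058, cos β = -0.878328, cos(α−β) = 0.877983, d² = 20.714561. Work in radians in the unit-radius frame; every candidate has L = ρ·(t + p + q).
LSL: p² = 2 + d² − 2cos(α−β) + 2d(sin α − sin β) = 17.662369; p = √p² = 4.202662; φ = atan2(cos β − cos α, d + sin α − sin β) = -0.080038 rad; t = (φ − α) mod 2π = 2.063948 rad, q = (β − φ) mod 2π = 3.720073 rad → L = 3.58·(2.063948 + 4.202662 + 3.720073) = 3.58·9.986683 = 35.752326 m
RSR: p² = 2 + d² − 2cos(α−β) + 2d(sin β − sin α) = 24.254822; p = √p² = 4.924918; φ = atan2(cos α − cos β, d − sin α + sin β) = 0.068280 rad; t = (α − φ) mod 2π = 4.070919 rad, q = (φ − β) mod 2π = 2.711430 rad → L = 3.58·(4.070919 + 4.924918 + 2.711430) = 3.58·11.707268 = 41.912019 m
LSR: p² = d² − 2 + 2cos(α−β) + 2d(sin α + sin β) = 8.471104; p = √p² = 2.910516; φ = atan2(−cos α − cos β, d + sin α + sin β) − atan2(−2, p) = 1.016069 rad; t = (φ − α) mod 2π = 3.160054 rad, q = (φ − β) mod 2π = 3.659218 rad → L = 3.58·(3.160054 + 2.910516 + 3.659218) = 3.58·9.729789 = 34.832643 m
RSL: p² = d² − 2 + 2cos(α−β) − 2d(sin α + sin β) = 32.469950; p = √p² = 5.698241; φ = atan2(cos α + cos β, d − sin α − sin β) − atan2(2, p) = -0.575021 rad; t = (α − φ) mod 2π = 4.714221 rad, q = (β − φ) mod 2π = 4.215057 rad → L = 3.58·(4.714221 + 5.698241 + 4.215057) = 3.58·14.627519 = 52.366517 m
RLR: c = (6 − d² + 2cos(α−β) + 2d(sin α − sin β))/8 = -2.031853, |c| > 1 → infeasible
LRL: c = (6 − d² + 2cos(α−β) − 2d(sin α − sin β))/8 = -1.207796, |c| > 1 → infeasible
Shortest: LSR with L = 34.832643 m ≈ 34.8326 m

34.8326 m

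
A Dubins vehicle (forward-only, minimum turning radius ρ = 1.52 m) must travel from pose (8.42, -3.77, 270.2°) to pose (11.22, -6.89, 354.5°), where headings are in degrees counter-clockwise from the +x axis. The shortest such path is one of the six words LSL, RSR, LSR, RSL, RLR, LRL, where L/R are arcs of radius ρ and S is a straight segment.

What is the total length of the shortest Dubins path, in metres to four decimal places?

4.3886 m

Let ψ = atan2(Δy, Δx) = atan2(-3.12, 2.80) = -48.0941° be the start→goal bearing.
Normalize: d = |goal − start| / ρ = 4.192183/1.52 = 2.758015, α = (θ_start − ψ) mod 360° = 318.2941° = 5.555279 rad, β = (θ_goal − ψ) mod 360° = 42.5941° = 0.743407 rad.
Common terms: sin α = -0.665308, cos α = 0.746569, sin β = 0.676800, cos β = 0.736167, cos(α−β) = 0.099320, d² = 7.606648. Work in radians in the unit-radius frame; every candidate has L = ρ·(t + p + q).
LSL: p² = 2 + d² − 2cos(α−β) + 2d(sin α − sin β) = 2.004903; p = √p² = 1.415946; φ = atan2(cos β − cos α, d + sin α − sin β) = -0.007346 rad; t = (φ − α) mod 2π = 0.720560 rad, q = (β − φ) mod 2π = 0.750753 rad → L = 1.52·(0.720560 + 1.415946 + 0.750753) = 1.52·2.887259 = 4.388633 m
RSR: p² = 2 + d² − 2cos(α−β) + 2d(sin β − sin α) = 16.811114; p = √p² = 4.100136; φ = atan2(cos α − cos β, d − sin α + sin β) = 0.002537 rad; t = (α − φ) mod 2π = 5.552742 rad, q = (φ − β) mod 2π = 5.542316 rad → L = 1.52·(5.552742 + 4.100136 + 5.542316) = 1.52·15.195194 = 23.096695 m
LSR: p² = d² − 2 + 2cos(α−β) + 2d(sin α + sin β) = 5.868677; p = √p² = 2.422535; φ = atan2(−cos α − cos β, d + sin α + sin β) − atan2(−2, p) = 0.198597 rad; t = (φ − α) mod 2π = 0.926503 rad, q = (φ − β) mod 2π = 5.738376 rad → L = 1.52·(0.926503 + 2.422535 + 5.738376) = 1.52·9.087414 = 13.812870 m
RSL: p² = d² − 2 + 2cos(α−β) − 2d(sin α + sin β) = 5.741898; p = √p² = 2.396226; φ = atan2(cos α + cos β, d − sin α − sin β) − atan2(2, p) = -0.200488 rad; t = (α − φ) mod 2π = 5.755767 rad, q = (β − φ) mod 2π = 0.943895 rad → L = 1.52·(5.755767 + 2.396226 + 0.943895) = 1.52·9.095888 = 13.825749 m
RLR: c = (6 − d² + 2cos(α−β) + 2d(sin α − sin β))/8 = -1.101389, |c| > 1 → infeasible
LRL: c = (6 − d² + 2cos(α−β) − 2d(sin α − sin β))/8 = 0.749387; p = 2π − arccos c = 5.559525 rad; φ = atan2(cos β − cos α, d + sin α − sin β) = -0.007346 rad; t = (φ − α + p/2) mod 2π = 3.500322 rad, q = (β − α − t + p) mod 2π = 3.530515 rad → L = 1.52·(3.500322 + 5.559525 + 3.530515) = 1.52·12.590362 = 19.137351 m
Shortest: LSL with L = 4.388633 m ≈ 4.3886 m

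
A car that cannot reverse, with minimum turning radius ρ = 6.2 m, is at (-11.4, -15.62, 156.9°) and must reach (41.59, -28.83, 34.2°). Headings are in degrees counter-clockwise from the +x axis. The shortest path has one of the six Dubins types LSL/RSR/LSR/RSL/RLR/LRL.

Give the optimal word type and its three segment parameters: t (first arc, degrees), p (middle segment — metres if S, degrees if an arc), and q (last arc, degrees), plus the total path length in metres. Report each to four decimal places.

RSL: t = 187.8660°, p = 47.4562 m, q = 65.1660°, L = 74.8369 m

Let ψ = atan2(Δy, Δx) = atan2(-13.21, 52.99) = -13.9981° be the start→goal bearing.
Normalize: d = |goal − start| / ρ = 54.611759/6.2 = 8.808348, α = (θ_start − ψ) mod 360° = 170.8981° = 2.982734 rad, β = (θ_goal − ψ) mod 360° = 48.1981° = 0.841215 rad.
Common terms: sin α = 0.158191, cos α = -0.987408, sin β = 0.745454, cos β = 0.666558, cos(α−β) = -0.540240, d² = 77.586998. Work in radians in the unit-radius frame; every candidate has L = ρ·(t + p + q).
LSL: p² = 2 + d² − 2cos(α−β) + 2d(sin α − sin β) = 70.321856; p = √p² = 8.385813; φ = atan2(cos β − cos α, d + sin α − sin β) = 0.198536 rad; t = (φ − α) mod 2π = 3.498987 rad, q = (β − φ) mod 2π = 0.642680 rad → L = 6.2·(3.498987 + 8.385813 + 0.642680) = 6.2·12.527479 = 77.670370 m
RSR: p² = 2 + d² − 2cos(α−β) + 2d(sin β − sin α) = 91.013101; p = √p² = 9.540079; φ = atan2(cos α − cos β, d − sin α + sin β) = -0.174251 rad; t = (α − φ) mod 2π = 3.156985 rad, q = (φ − β) mod 2π = 5.267719 rad → L = 6.2·(3.156985 + 9.540079 + 5.267719) = 6.2·17.964783 = 111.381655 m
LSR: p² = d² − 2 + 2cos(α−β) + 2d(sin α + sin β) = 90.425754; p = √p² = 9.509246; φ = atan2(−cos α − cos β, d + sin α + sin β) − atan2(−2, p) = 0.240325 rad; t = (φ − α) mod 2π = 3.540776 rad, q = (φ − β) mod 2π = 5.682295 rad → L = 6.2·(3.540776 + 9.509246 + 5.682295) = 6.2·18.732317 = 116.140363 m
RSL: p² = d² − 2 + 2cos(α−β) − 2d(sin α + sin β) = 58.587280; p = √p² = 7.654233; φ = atan2(cos α + cos β, d − sin α − sin β) − atan2(2, p) = -0.296147 rad; t = (α − φ) mod 2π = 3.278881 rad, q = (β − φ) mod 2π = 1.137362 rad → L = 6.2·(3.278881 + 7.654233 + 1.137362) = 6.2·12.070475 = 74.836948 m
RLR: c = (6 − d² + 2cos(α−β) + 2d(sin α − sin β))/8 = -10.376638, |c| > 1 → infeasible
LRL: c = (6 − d² + 2cos(α−β) − 2d(sin α − sin β))/8 = -7.790232, |c| > 1 → infeasible
Shortest: RSL with L = 74.836948 m ≈ 74.8369 m
Convert RSL to answer units (arcs ×180/π): t = 3.278881·180/π = 187.8660°, p = ρ·p = 6.2·7.654233 = 47.4562 m, q = 1.137362·180/π = 65.1660°, L = 74.8369 m.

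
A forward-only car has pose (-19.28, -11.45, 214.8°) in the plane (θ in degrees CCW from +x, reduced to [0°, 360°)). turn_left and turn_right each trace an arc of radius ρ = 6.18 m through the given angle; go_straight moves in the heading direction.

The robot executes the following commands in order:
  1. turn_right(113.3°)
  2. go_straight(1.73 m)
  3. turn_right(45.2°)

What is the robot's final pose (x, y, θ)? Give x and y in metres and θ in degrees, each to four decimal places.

set_pose: (x, y, θ) = (-19.2800, -11.4500, 214.8000°), ρ = 6.18
turn_right(113.3°): centre at ρ to the right, rotate −113.3° → (-28.8629, -7.6074, 101.5000°)
go_straight(1.73): x += 1.73·cos θ, y += 1.73·sin θ → (-29.2079, -5.9121, 101.5000°)
turn_right(45.2°): centre at ρ to the right, rotate −45.2° → (-28.2934, -1.2511, 56.3000°)

(-28.2934, -1.2511, 56.3000°)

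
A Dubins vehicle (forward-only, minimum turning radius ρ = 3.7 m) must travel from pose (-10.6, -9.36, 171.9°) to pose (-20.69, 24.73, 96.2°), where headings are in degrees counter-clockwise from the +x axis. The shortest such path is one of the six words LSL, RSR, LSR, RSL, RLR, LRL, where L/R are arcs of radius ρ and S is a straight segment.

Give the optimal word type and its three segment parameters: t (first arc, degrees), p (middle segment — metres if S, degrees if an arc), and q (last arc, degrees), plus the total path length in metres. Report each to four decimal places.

Let ψ = atan2(Δy, Δx) = atan2(34.09, -10.09) = 106.4878° be the start→goal bearing.
Normalize: d = |goal − start| / ρ = 35.551880/3.7 = 9.608616, α = (θ_start − ψ) mod 360° = 65.4122° = 1.141659 rad, β = (θ_goal − ψ) mod 360° = 349.7122° = 6.103630 rad.
Common terms: sin α = 0.909325, cos α = 0.416087, sin β = -0.178592, cos β = 0.983923, cos(α−β) = 0.246999, d² = 92.325508. Work in radians in the unit-radius frame; every candidate has L = ρ·(t + p + q).
LSL: p² = 2 + d² − 2cos(α−β) + 2d(sin α − sin β) = 114.738265; p = √p² = 10.711595; φ = atan2(cos β − cos α, d + sin α − sin β) = 0.053036 rad; t = (φ − α) mod 2π = 5.194563 rad, q = (β − φ) mod 2π = 6.050594 rad → L = 3.7·(5.194563 + 10.711595 + 6.050594) = 3.7·21.956751 = 81.239980 m
RSR: p² = 2 + d² − 2cos(α−β) + 2d(sin β − sin α) = 72.924754; p = √p² = 8.539599; φ = atan2(cos α − cos β, d − sin α + sin β) = -0.066544 rad; t = (α − φ) mod 2π = 1.208202 rad, q = (φ − β) mod 2π = 0.113012 rad → L = 3.7·(1.208202 + 8.539599 + 0.113012) = 3.7·9.860813 = 36.485010 m
LSR: p² = d² − 2 + 2cos(α−β) + 2d(sin α + sin β) = 104.862169; p = √p² = 10.240223; φ = atan2(−cos α − cos β, d + sin α + sin β) − atan2(−2, p) = 0.058293 rad; t = (φ − α) mod 2π = 5.199819 rad, q = (φ − β) mod 2π = 0.237848 rad → L = 3.7·(5.199819 + 10.240223 + 0.237848) = 3.7·15.677890 = 58.008195 m
RSL: p² = d² − 2 + 2cos(α−β) − 2d(sin α + sin β) = 76.776842; p = √p² = 8.762240; φ = atan2(cos α + cos β, d − sin α − sin β) − atan2(2, p) = -0.067999 rad; t = (α − φ) mod 2π = 1.209658 rad, q = (β − φ) mod 2π = 6.171629 rad → L = 3.7·(1.209658 + 8.762240 + 6.171629) = 3.7·16.143527 = 59.731051 m
RLR: c = (6 − d² + 2cos(α−β) + 2d(sin α − sin β))/8 = -8.115594, |c| > 1 → infeasible
LRL: c = (6 − d² + 2cos(α−β) − 2d(sin α − sin β))/8 = -13.342283, |c| > 1 → infeasible
Shortest: RSR with L = 36.485010 m ≈ 36.4850 m
Convert RSR to answer units (arcs ×180/π): t = 1.208202·180/π = 69.2249°, p = ρ·p = 3.7·8.539599 = 31.5965 m, q = 0.113012·180/π = 6.4751°, L = 36.4850 m.

RSR: t = 69.2249°, p = 31.5965 m, q = 6.4751°, L = 36.4850 m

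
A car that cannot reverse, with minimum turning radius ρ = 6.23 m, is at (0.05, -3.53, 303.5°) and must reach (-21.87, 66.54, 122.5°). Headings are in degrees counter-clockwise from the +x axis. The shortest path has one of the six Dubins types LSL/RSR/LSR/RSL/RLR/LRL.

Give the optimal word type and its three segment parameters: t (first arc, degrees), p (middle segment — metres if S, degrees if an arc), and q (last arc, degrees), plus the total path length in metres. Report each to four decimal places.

Let ψ = atan2(Δy, Δx) = atan2(70.07, -21.92) = 107.3712° be the start→goal bearing.
Normalize: d = |goal − start| / ρ = 73.418603/6.23 = 11.784688, α = (θ_start − ψ) mod 360° = 196.1288° = 3.423092 rad, β = (θ_goal − ψ) mod 360° = 15.1288° = 0.264047 rad.
Common terms: sin α = -0.277797, cos α = -0.960640, sin β = 0.260989, cos β = 0.965342, cos(α−β) = -0.999848, d² = 138.878860. Work in radians in the unit-radius frame; every candidate has L = ρ·(t + p + q).
LSL: p² = 2 + d² − 2cos(α−β) + 2d(sin α − sin β) = 130.179714; p = √p² = 11.409633; φ = atan2(cos β − cos α, d + sin α − sin β) = 0.169615 rad; t = (φ − α) mod 2π = 3.029708 rad, q = (β − φ) mod 2π = 0.094431 rad → L = 6.23·(3.029708 + 11.409633 + 0.094431) = 6.23·14.533772 = 90.545399 m
RSR: p² = 2 + d² − 2cos(α−β) + 2d(sin β − sin α) = 155.577396; p = √p² = 12.473067; φ = atan2(cos α − cos β, d − sin α + sin β) = -0.155032 rad; t = (α − φ) mod 2π = 3.578124 rad, q = (φ − β) mod 2π = 5.864107 rad → L = 6.23·(3.578124 + 12.473067 + 5.864107) = 6.23·21.915298 = 136.532307 m
LSR: p² = d² − 2 + 2cos(α−β) + 2d(sin α + sin β) = 134.483015; p = √p² = 11.596681; φ = atan2(−cos α − cos β, d + sin α + sin β) − atan2(−2, p) = 0.170384 rad; t = (φ − α) mod 2π = 3.030476 rad, q = (φ − β) mod 2π = 6.189522 rad → L = 6.23·(3.030476 + 11.596681 + 6.189522) = 6.23·20.816680 = 129.687917 m
RSL: p² = d² − 2 + 2cos(α−β) − 2d(sin α + sin β) = 135.275314; p = √p² = 11.630792; φ = atan2(cos α + cos β, d − sin α − sin β) − atan2(2, p) = -0.169893 rad; t = (α − φ) mod 2π = 3.592986 rad, q = (β − φ) mod 2π = 0.433940 rad → L = 6.23·(3.592986 + 11.630792 + 0.433940) = 6.23·15.657718 = 97.547580 m
RLR: c = (6 − d² + 2cos(α−β) + 2d(sin α − sin β))/8 = -18.447175, |c| > 1 → infeasible
LRL: c = (6 − d² + 2cos(α−β) − 2d(sin α − sin β))/8 = -15.272464, |c| > 1 → infeasible
Shortest: LSL with L = 90.545399 m ≈ 90.5454 m
Convert LSL to answer units (arcs ×180/π): t = 3.029708·180/π = 173.5895°, p = ρ·p = 6.23·11.409633 = 71.0820 m, q = 0.094431·180/π = 5.4105°, L = 90.5454 m.

LSL: t = 173.5895°, p = 71.0820 m, q = 5.4105°, L = 90.5454 m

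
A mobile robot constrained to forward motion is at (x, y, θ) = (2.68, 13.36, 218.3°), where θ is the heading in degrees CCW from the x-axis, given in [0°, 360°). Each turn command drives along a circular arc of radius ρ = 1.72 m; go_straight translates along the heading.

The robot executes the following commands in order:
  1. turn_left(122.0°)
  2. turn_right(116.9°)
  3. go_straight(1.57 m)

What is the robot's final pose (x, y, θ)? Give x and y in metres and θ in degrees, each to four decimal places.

set_pose: (x, y, θ) = (2.6800, 13.3600, 218.3000°), ρ = 1.72
turn_left(122.0°): centre at ρ to the left, rotate +122.0° → (3.1662, 10.3909, 340.3000°)
turn_right(116.9°): centre at ρ to the right, rotate −116.9° → (3.7682, 7.5218, 223.4000°)
go_straight(1.57): x += 1.57·cos θ, y += 1.57·sin θ → (2.6275, 6.4431, 223.4000°)

(2.6275, 6.4431, 223.4000°)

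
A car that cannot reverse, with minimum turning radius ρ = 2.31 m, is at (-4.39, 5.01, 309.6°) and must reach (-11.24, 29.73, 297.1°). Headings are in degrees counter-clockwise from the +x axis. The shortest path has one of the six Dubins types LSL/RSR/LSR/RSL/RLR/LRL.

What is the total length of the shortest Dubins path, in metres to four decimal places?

Let ψ = atan2(Δy, Δx) = atan2(24.72, -6.85) = 105.4882° be the start→goal bearing.
Normalize: d = |goal − start| / ρ = 25.651528/2.31 = 11.104558, α = (θ_start − ψ) mod 360° = 204.1118° = 3.562422 rad, β = (θ_goal − ψ) mod 360° = 191.6118° = 3.344256 rad.
Common terms: sin α = -0.408518, cos α = -0.912750, sin β = -0.201279, cos β = -0.979534, cos(α−β) = 0.976296, d² = 123.311201. Work in radians in the unit-radius frame; every candidate has L = ρ·(t + p + q).
LSL: p² = 2 + d² − 2cos(α−β) + 2d(sin α − sin β) = 118.756018; p = √p² = 10.897523; φ = atan2(cos β − cos α, d + sin α − sin β) = -0.006128 rad; t = (φ − α) mod 2π = 2.714635 rad, q = (β − φ) mod 2π = 3.350384 rad → L = 2.31·(2.714635 + 10.897523 + 3.350384) = 2.31·16.962543 = 39.183473 m
RSR: p² = 2 + d² − 2cos(α−β) + 2d(sin β − sin α) = 127.961200; p = √p² = 11.311994; φ = atan2(cos α − cos β, d − sin α + sin β) = 0.005904 rad; t = (α − φ) mod 2π = 3.556518 rad, q = (φ − β) mod 2π = 2.944833 rad → L = 2.31·(3.556518 + 11.311994 + 2.944833) = 2.31·17.813345 = 41.148827 m
LSR: p² = d² − 2 + 2cos(α−β) + 2d(sin α + sin β) = 109.720747; p = √p² = 10.474767; φ = atan2(−cos α − cos β, d + sin α + sin β) − atan2(−2, p) = 0.367055 rad; t = (φ − α) mod 2π = 3.087818 rad, q = (φ − β) mod 2π = 3.305984 rad → L = 2.31·(3.087818 + 10.474767 + 3.305984) = 2.31·16.868570 = 38.966396 m
RSL: p² = d² − 2 + 2cos(α−β) − 2d(sin α + sin β) = 136.806839; p = √p² = 11.696446; φ = atan2(cos α + cos β, d − sin α − sin β) − atan2(2, p) = -0.329506 rad; t = (α − φ) mod 2π = 3.891929 rad, q = (β − φ) mod 2π = 3.673762 rad → L = 2.31·(3.891929 + 11.696446 + 3.673762) = 2.31·19.262137 = 44.495535 m
RLR: c = (6 − d² + 2cos(α−β) + 2d(sin α − sin β))/8 = -14.995150, |c| > 1 → infeasible
LRL: c = (6 − d² + 2cos(α−β) − 2d(sin α − sin β))/8 = -13.844502, |c| > 1 → infeasible
Shortest: LSR with L = 38.966396 m ≈ 38.9664 m

38.9664 m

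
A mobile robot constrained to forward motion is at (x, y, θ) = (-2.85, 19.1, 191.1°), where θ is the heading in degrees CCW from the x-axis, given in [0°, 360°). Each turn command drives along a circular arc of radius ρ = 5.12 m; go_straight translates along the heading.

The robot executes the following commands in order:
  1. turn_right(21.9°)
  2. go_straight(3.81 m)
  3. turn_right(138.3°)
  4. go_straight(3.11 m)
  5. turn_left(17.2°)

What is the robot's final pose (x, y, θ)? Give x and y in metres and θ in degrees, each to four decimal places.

set_pose: (x, y, θ) = (-2.8500, 19.1000, 191.1000°), ρ = 5.12
turn_right(21.9°): centre at ρ to the right, rotate −21.9° → (-4.7951, 19.0949, 169.2000°)
go_straight(3.81): x += 3.81·cos θ, y += 3.81·sin θ → (-8.5376, 19.8088, 169.2000°)
turn_right(138.3°): centre at ρ to the right, rotate −138.3° → (-10.2076, 29.2314, 30.9000°)
go_straight(3.11): x += 3.11·cos θ, y += 3.11·sin θ → (-7.5390, 30.8285, 30.9000°)
turn_left(17.2°): centre at ρ to the left, rotate +17.2° → (-6.3574, 31.8025, 48.1000°)

(-6.3574, 31.8025, 48.1000°)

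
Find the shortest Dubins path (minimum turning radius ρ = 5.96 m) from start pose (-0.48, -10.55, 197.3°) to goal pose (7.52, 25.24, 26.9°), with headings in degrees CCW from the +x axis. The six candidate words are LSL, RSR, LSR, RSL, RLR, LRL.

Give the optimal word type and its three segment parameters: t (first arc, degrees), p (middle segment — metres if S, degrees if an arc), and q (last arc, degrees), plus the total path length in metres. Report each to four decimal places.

Let ψ = atan2(Δy, Δx) = atan2(35.79, 8.00) = 77.4000° be the start→goal bearing.
Normalize: d = |goal − start| / ρ = 36.673207/5.96 = 6.153223, α = (θ_start − ψ) mod 360° = 119.9000° = 2.092649 rad, β = (θ_goal − ψ) mod 360° = 309.5000° = 5.401794 rad.
Common terms: sin α = 0.866897, cos α = -0.498487, sin β = -0.771625, cos β = 0.636078, cos(α−β) = -0.985996, d² = 37.862149. Work in radians in the unit-radius frame; every candidate has L = ρ·(t + p + q).
LSL: p² = 2 + d² − 2cos(α−β) + 2d(sin α − sin β) = 61.998519; p = √p² = 7.873914; φ = atan2(cos β − cos α, d + sin α − sin β) = 0.144595 rad; t = (φ − α) mod 2π = 4.335131 rad, q = (β − φ) mod 2π = 5.257199 rad → L = 5.96·(4.335131 + 7.873914 + 5.257199) = 5.96·17.466243 = 104.098810 m
RSR: p² = 2 + d² − 2cos(α−β) + 2d(sin β − sin α) = 21.669763; p = √p² = 4.655079; φ = atan2(cos α − cos β, d − sin α + sin β) = -0.246206 rad; t = (α − φ) mod 2π = 2.338856 rad, q = (φ − β) mod 2π = 0.635185 rad → L = 5.96·(2.338856 + 4.655079 + 0.635185) = 5.96·7.629120 = 45.469557 m
LSR: p² = d² − 2 + 2cos(α−β) + 2d(sin α + sin β) = 35.062618; p = √p² = 5.921370; φ = atan2(−cos α − cos β, d + sin α + sin β) − atan2(−2, p) = 0.303713 rad; t = (φ − α) mod 2π = 4.494249 rad, q = (φ − β) mod 2π = 1.185104 rad → L = 5.96·(4.494249 + 5.921370 + 1.185104) = 5.96·11.600723 = 69.140307 m
RSL: p² = d² − 2 + 2cos(α−β) − 2d(sin α + sin β) = 32.717695; p = √p² = 5.719938; φ = atan2(cos α + cos β, d − sin α − sin β) − atan2(2, p) = -0.313658 rad; t = (α − φ) mod 2π = 2.406308 rad, q = (β − φ) mod 2π = 5.715452 rad → L = 5.96·(2.406308 + 5.719938 + 5.715452) = 5.96·13.841698 = 82.496519 m
RLR: c = (6 − d² + 2cos(α−β) + 2d(sin α − sin β))/8 = -1.708720, |c| > 1 → infeasible
LRL: c = (6 − d² + 2cos(α−β) − 2d(sin α − sin β))/8 = -6.749815, |c| > 1 → infeasible
Shortest: RSR with L = 45.469557 m ≈ 45.4696 m
Convert RSR to answer units (arcs ×180/π): t = 2.338856·180/π = 134.0066°, p = ρ·p = 5.96·4.655079 = 27.7443 m, q = 0.635185·180/π = 36.3934°, L = 45.4696 m.

RSR: t = 134.0066°, p = 27.7443 m, q = 36.3934°, L = 45.4696 m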